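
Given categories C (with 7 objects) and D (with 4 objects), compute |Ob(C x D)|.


The product category C x D has objects that are pairs (c, d).
Number of pairs = |Ob(C)| * |Ob(D)| = 7 * 4 = 28

28


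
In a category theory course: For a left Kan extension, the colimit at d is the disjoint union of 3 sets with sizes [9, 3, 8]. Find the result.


Pointwise, the left Kan extension (Lan_F H)(d) is the colimit, indexed
by the comma category (F downarrow d), of H composed with the
projection (F downarrow d) -> C. Here that colimit is given
as a coproduct (disjoint union) of sets, so its cardinality is the
sum of the sizes of the summands.
Coproduct of sets with sizes: 9 + 3 + 8
= 20

20


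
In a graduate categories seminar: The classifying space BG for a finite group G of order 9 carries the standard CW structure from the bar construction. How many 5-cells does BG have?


In the bar-construction CW model of BG, the n-cells are indexed by
n-tuples [g_1|...|g_n] of non-identity elements of G (degenerate
simplices with some g_i = e do not contribute cells), so there are
(|G| - 1)^n n-cells.
For dim = 5 with |G| = 9:
cells = (9 - 1)^5 = 8^5 = 32768

32768


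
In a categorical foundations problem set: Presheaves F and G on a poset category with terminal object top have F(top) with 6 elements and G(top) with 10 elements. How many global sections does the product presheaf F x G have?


Global sections of a presheaf on a poset with terminal top satisfy
Gamma(H) ~ H(top). Presheaves admit pointwise products, so
(F x G)(top) = F(top) x G(top) (Cartesian product).
|Gamma(F x G)| = |F(top)| * |G(top)| = 6 * 10 = 60.

60


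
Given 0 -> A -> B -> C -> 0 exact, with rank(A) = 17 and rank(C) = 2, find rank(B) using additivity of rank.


For a short exact sequence 0 -> A -> B -> C -> 0,
rank is additive: rank(B) = rank(A) + rank(C).
rank(B) = 17 + 2 = 19

19


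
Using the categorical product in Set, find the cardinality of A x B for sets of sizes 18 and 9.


In Set, the product A x B is the Cartesian product.
By the universal property, |A x B| = |A| * |B|.
|A x B| = 18 * 9 = 162

162


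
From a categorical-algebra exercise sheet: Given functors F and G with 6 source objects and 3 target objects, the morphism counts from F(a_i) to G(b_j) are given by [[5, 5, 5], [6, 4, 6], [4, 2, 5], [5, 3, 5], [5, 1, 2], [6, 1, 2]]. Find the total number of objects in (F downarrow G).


Objects of (F downarrow G) are triples (a, b, h: F(a)->G(b)).
The count equals the sum of all entries in the hom-matrix.
sum(row 0) = 15
sum(row 1) = 16
sum(row 2) = 11
sum(row 3) = 13
sum(row 4) = 8
sum(row 5) = 9
Grand total = 72

72


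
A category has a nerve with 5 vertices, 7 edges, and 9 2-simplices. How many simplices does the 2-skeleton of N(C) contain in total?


The 2-skeleton of the nerve N(C) consists of simplices in dimensions 0, 1, 2:
  |N(C)_0| = 5 (objects)
  |N(C)_1| = 7 (morphisms)
  |N(C)_2| = 9 (composable pairs)
Total = 5 + 7 + 9 = 21

21


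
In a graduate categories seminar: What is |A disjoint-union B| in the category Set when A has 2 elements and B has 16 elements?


In Set, the coproduct A + B is the disjoint union.
|A + B| = |A| + |B| = 2 + 16 = 18

18


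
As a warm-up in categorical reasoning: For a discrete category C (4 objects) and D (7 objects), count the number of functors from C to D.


A functor from a discrete category C to D is determined by
where each object maps. Each of the 4 objects of C can map
to any of the 7 objects of D independently.
Number of functors = 7^4 = 2401

2401


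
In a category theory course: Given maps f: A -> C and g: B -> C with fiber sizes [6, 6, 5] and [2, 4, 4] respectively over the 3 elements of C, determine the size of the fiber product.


The pullback A x_C B consists of pairs (a, b) with f(a) = g(b).
For each element c in C, the fiber product has |f^-1(c)| * |g^-1(c)| elements.
Summing over C: 6 * 2 + 6 * 4 + 5 * 4
= 12 + 24 + 20 = 56

56


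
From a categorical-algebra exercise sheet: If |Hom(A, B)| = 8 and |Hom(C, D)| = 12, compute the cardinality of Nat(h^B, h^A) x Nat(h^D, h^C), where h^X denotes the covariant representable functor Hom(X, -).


By the Yoneda lemma, Nat(h^B, h^A) is isomorphic to Hom(A, B),
so |Nat(h^B, h^A)| = |Hom(A, B)| and |Nat(h^D, h^C)| = |Hom(C, D)|.
|Hom(A, B)| = 8, |Hom(C, D)| = 12.
|Nat(h^B, h^A) x Nat(h^D, h^C)| = 8 * 12 = 96

96


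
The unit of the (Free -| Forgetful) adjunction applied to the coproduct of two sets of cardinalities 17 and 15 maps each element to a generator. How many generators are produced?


The unit eta_X: X -> U(F(X)) of the Free-Forgetful adjunction
maps each element of X to a generator of F(X). For X = S + T (disjoint
union in Set), |S + T| = |S| + |T|.
Total mappings = 17 + 15 = 32.

32


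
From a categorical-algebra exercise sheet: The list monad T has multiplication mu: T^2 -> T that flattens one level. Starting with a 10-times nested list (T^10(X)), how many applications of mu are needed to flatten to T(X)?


Each application of mu: T^2 -> T removes one layer of nesting.
Starting at depth 10 (i.e., T^10(X)), we need to reach T(X).
Number of mu applications = 10 - 1 = 9

9


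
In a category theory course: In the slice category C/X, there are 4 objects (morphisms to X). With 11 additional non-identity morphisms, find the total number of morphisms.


In the slice category C/X, objects are morphisms to X.
Identity morphisms: 4 (one per object of C/X).
Non-identity morphisms: 11.
Total = 4 + 11 = 15

15


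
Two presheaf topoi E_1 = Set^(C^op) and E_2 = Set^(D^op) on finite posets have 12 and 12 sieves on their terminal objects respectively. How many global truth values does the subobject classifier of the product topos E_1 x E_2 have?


In a product of presheaf topoi E_1 x E_2, the subobject classifier
is Omega = Omega_1 x Omega_2 (componentwise), so
|Omega(top)| = |Omega_1(top_1)| * |Omega_2(top_2)|.
= 12 * 12 = 144.

144


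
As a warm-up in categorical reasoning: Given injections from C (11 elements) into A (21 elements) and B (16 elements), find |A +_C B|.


The pushout A +_C B identifies the images of C in A and B.
|A +_C B| = |A| + |B| - |C| (for injections).
= 21 + 16 - 11 = 26

26


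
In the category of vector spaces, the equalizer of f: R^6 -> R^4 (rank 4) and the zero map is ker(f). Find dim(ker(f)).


The equalizer of f and the zero map is ker(f).
By the rank-nullity theorem: dim(ker(f)) = dim(domain) - rank(f).
dim(ker(f)) = 6 - 4 = 2

2


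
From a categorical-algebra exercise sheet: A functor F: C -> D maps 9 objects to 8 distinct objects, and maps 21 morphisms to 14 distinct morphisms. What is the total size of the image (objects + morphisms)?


The image of F consists of distinct objects and distinct morphisms.
|Im(F)| on objects = 8
|Im(F)| on morphisms = 14
Total image cardinality = 8 + 14 = 22

22


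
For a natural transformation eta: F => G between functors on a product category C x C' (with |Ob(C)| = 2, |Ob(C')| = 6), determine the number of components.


A natural transformation eta: F => G assigns one component morphism per
object of the domain category.
The domain is the product category C x C', so
|Ob(C x C')| = |Ob(C)| * |Ob(C')| = 2 * 6 = 12.
Therefore eta has 12 component morphisms.

12


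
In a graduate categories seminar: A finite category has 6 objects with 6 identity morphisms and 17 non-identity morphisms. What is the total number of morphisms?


Each object has an identity morphism, giving 6 identities.
Adding the 17 non-identity morphisms:
Total = 6 + 17 = 23

23


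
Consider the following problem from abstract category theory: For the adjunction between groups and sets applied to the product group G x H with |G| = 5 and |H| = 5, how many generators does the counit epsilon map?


The counit epsilon_K: F(U(K)) -> K of the Free-Forgetful adjunction
maps |K| generators of F(U(K)) into K. For K = G x H (the product group),
|G x H| = |G| * |H|.
Total generators mapped = 5 * 5 = 25.

25


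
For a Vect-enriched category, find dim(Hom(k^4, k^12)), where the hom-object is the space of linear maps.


In Vect-enriched categories, Hom(k^n, k^m) is the space of m x n matrices.
dim(Hom(k^4, k^12)) = 12 * 4 = 48

48


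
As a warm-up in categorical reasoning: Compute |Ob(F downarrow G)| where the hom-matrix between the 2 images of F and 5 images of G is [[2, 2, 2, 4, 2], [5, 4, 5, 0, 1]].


Objects of (F downarrow G) are triples (a, b, h: F(a)->G(b)).
The count equals the sum of all entries in the hom-matrix.
sum(row 0) = 12
sum(row 1) = 15
Grand total = 27

27


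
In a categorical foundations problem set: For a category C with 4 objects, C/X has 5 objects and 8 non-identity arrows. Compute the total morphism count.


In the slice category C/X, objects are morphisms to X.
Identity morphisms: 5 (one per object of C/X).
Non-identity morphisms: 8.
Total = 5 + 8 = 13

13


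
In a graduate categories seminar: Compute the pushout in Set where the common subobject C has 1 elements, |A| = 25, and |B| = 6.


The pushout A +_C B identifies the images of C in A and B.
|A +_C B| = |A| + |B| - |C| (for injections).
= 25 + 6 - 1 = 30

30


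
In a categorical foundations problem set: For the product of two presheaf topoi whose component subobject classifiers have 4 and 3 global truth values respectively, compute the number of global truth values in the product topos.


In a product of presheaf topoi E_1 x E_2, the subobject classifier
is Omega = Omega_1 x Omega_2 (componentwise), so
|Omega(top)| = |Omega_1(top_1)| * |Omega_2(top_2)|.
= 4 * 3 = 12.

12


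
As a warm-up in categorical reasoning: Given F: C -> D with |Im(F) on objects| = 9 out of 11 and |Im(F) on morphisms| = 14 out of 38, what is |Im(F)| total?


The image of F consists of distinct objects and distinct morphisms.
|Im(F)| on objects = 9
|Im(F)| on morphisms = 14
Total image cardinality = 9 + 14 = 23

23


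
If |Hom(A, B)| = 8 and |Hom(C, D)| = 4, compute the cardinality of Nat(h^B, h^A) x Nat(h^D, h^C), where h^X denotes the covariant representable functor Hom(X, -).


By the Yoneda lemma, Nat(h^B, h^A) is isomorphic to Hom(A, B),
so |Nat(h^B, h^A)| = |Hom(A, B)| and |Nat(h^D, h^C)| = |Hom(C, D)|.
|Hom(A, B)| = 8, |Hom(C, D)| = 4.
|Nat(h^B, h^A) x Nat(h^D, h^C)| = 8 * 4 = 32

32


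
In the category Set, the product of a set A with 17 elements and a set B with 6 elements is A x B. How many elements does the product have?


In Set, the product A x B is the Cartesian product.
By the universal property, |A x B| = |A| * |B|.
|A x B| = 17 * 6 = 102

102


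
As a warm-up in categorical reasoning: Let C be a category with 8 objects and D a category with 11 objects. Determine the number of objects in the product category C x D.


The product category C x D has objects that are pairs (c, d).
Number of pairs = |Ob(C)| * |Ob(D)| = 8 * 11 = 88

88


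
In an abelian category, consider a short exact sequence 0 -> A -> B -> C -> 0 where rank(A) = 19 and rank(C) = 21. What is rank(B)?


For a short exact sequence 0 -> A -> B -> C -> 0,
rank is additive: rank(B) = rank(A) + rank(C).
rank(B) = 19 + 21 = 40

40


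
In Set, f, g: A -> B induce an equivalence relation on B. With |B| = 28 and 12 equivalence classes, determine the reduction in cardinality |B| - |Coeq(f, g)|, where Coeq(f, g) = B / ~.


The coequalizer Coeq(f, g) = B / ~ has one element per equivalence class.
|B| = 28, |Coeq(f, g)| = 12.
|B| - |Coeq(f, g)| = 28 - 12 = 16.

16


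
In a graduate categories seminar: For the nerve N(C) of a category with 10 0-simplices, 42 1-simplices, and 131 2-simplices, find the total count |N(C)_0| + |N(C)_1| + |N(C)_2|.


The 2-skeleton of the nerve N(C) consists of simplices in dimensions 0, 1, 2:
  |N(C)_0| = 10 (objects)
  |N(C)_1| = 42 (morphisms)
  |N(C)_2| = 131 (composable pairs)
Total = 10 + 42 + 131 = 183

183


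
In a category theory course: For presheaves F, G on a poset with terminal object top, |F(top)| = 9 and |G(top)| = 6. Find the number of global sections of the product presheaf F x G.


Global sections of a presheaf on a poset with terminal top satisfy
Gamma(H) ~ H(top). Presheaves admit pointwise products, so
(F x G)(top) = F(top) x G(top) (Cartesian product).
|Gamma(F x G)| = |F(top)| * |G(top)| = 9 * 6 = 54.

54


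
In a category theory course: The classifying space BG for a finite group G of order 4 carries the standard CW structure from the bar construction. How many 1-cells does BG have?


In the bar-construction CW model of BG, the n-cells are indexed by
n-tuples [g_1|...|g_n] of non-identity elements of G (degenerate
simplices with some g_i = e do not contribute cells), so there are
(|G| - 1)^n n-cells.
For dim = 1 with |G| = 4:
cells = (4 - 1)^1 = 3^1 = 3

3


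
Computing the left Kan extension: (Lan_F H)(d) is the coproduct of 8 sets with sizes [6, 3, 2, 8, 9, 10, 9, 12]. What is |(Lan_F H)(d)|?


Pointwise, the left Kan extension (Lan_F H)(d) is the colimit, indexed
by the comma category (F downarrow d), of H composed with the
projection (F downarrow d) -> C. Here that colimit is given
as a coproduct (disjoint union) of sets, so its cardinality is the
sum of the sizes of the summands.
Coproduct of sets with sizes: 6 + 3 + 2 + 8 + 9 + 10 + 9 + 12
= 59

59


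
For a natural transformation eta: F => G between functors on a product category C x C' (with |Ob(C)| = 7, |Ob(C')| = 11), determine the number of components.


A natural transformation eta: F => G assigns one component morphism per
object of the domain category.
The domain is the product category C x C', so
|Ob(C x C')| = |Ob(C)| * |Ob(C')| = 7 * 11 = 77.
Therefore eta has 77 component morphisms.

77


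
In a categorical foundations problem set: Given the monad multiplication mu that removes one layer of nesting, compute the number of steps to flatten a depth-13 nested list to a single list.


Each application of mu: T^2 -> T removes one layer of nesting.
Starting at depth 13 (i.e., T^13(X)), we need to reach T(X).
Number of mu applications = 13 - 1 = 12

12


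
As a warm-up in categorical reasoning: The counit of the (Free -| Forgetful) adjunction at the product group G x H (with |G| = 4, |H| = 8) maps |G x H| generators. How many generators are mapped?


The counit epsilon_K: F(U(K)) -> K of the Free-Forgetful adjunction
maps |K| generators of F(U(K)) into K. For K = G x H (the product group),
|G x H| = |G| * |H|.
Total generators mapped = 4 * 8 = 32.

32


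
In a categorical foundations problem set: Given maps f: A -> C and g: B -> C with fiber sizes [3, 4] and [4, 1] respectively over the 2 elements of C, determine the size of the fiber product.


The pullback A x_C B consists of pairs (a, b) with f(a) = g(b).
For each element c in C, the fiber product has |f^-1(c)| * |g^-1(c)| elements.
Summing over C: 3 * 4 + 4 * 1
= 12 + 4 = 16

16


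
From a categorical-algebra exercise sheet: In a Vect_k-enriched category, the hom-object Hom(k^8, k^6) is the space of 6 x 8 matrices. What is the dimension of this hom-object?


In Vect-enriched categories, Hom(k^n, k^m) is the space of m x n matrices.
dim(Hom(k^8, k^6)) = 6 * 8 = 48

48


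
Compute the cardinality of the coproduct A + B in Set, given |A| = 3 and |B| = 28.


In Set, the coproduct A + B is the disjoint union.
|A + B| = |A| + |B| = 3 + 28 = 31

31


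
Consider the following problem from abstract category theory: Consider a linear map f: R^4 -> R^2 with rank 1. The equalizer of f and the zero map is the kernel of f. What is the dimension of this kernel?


The equalizer of f and the zero map is ker(f).
By the rank-nullity theorem: dim(ker(f)) = dim(domain) - rank(f).
dim(ker(f)) = 4 - 1 = 3

3


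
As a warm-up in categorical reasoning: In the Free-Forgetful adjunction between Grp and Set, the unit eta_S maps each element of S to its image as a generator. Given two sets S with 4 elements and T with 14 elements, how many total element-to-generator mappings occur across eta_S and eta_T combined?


The unit eta_X: X -> U(F(X)) of the Free-Forgetful adjunction
maps each element of X to a generator of F(X). For X = S + T (disjoint
union in Set), |S + T| = |S| + |T|.
Total mappings = 4 + 14 = 18.

18


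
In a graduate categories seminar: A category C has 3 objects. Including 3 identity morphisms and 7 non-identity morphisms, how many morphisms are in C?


Each object has an identity morphism, giving 3 identities.
Adding the 7 non-identity morphisms:
Total = 3 + 7 = 10

10


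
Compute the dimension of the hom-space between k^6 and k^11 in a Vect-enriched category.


In Vect-enriched categories, Hom(k^n, k^m) is the space of m x n matrices.
dim(Hom(k^6, k^11)) = 11 * 6 = 66

66


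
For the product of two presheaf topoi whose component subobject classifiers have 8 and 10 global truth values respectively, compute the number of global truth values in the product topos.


In a product of presheaf topoi E_1 x E_2, the subobject classifier
is Omega = Omega_1 x Omega_2 (componentwise), so
|Omega(top)| = |Omega_1(top_1)| * |Omega_2(top_2)|.
= 8 * 10 = 80.

80


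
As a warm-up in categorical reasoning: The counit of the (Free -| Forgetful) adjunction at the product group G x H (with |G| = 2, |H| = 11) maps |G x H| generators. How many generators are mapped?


The counit epsilon_K: F(U(K)) -> K of the Free-Forgetful adjunction
maps |K| generators of F(U(K)) into K. For K = G x H (the product group),
|G x H| = |G| * |H|.
Total generators mapped = 2 * 11 = 22.

22


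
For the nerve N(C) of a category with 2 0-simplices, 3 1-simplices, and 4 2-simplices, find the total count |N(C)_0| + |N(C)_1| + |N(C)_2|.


The 2-skeleton of the nerve N(C) consists of simplices in dimensions 0, 1, 2:
  |N(C)_0| = 2 (objects)
  |N(C)_1| = 3 (morphisms)
  |N(C)_2| = 4 (composable pairs)
Total = 2 + 3 + 4 = 9

9


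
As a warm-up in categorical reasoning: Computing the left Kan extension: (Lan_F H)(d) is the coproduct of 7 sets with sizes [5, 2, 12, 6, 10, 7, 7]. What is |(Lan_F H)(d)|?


Pointwise, the left Kan extension (Lan_F H)(d) is the colimit, indexed
by the comma category (F downarrow d), of H composed with the
projection (F downarrow d) -> C. Here that colimit is given
as a coproduct (disjoint union) of sets, so its cardinality is the
sum of the sizes of the summands.
Coproduct of sets with sizes: 5 + 2 + 12 + 6 + 10 + 7 + 7
= 49

49


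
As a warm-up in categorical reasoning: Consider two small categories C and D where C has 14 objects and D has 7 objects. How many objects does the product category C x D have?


The product category C x D has objects that are pairs (c, d).
Number of pairs = |Ob(C)| * |Ob(D)| = 14 * 7 = 98

98


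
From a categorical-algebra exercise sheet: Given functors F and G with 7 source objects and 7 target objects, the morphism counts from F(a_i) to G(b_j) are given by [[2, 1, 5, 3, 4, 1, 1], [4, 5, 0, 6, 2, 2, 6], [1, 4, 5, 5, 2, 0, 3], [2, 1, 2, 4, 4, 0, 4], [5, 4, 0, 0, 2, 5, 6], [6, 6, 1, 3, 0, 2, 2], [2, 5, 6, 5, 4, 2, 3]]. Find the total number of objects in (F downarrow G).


Objects of (F downarrow G) are triples (a, b, h: F(a)->G(b)).
The count equals the sum of all entries in the hom-matrix.
sum(row 0) = 17
sum(row 1) = 25
sum(row 2) = 20
sum(row 3) = 17
sum(row 4) = 22
sum(row 5) = 20
sum(row 6) = 27
Grand total = 148

148


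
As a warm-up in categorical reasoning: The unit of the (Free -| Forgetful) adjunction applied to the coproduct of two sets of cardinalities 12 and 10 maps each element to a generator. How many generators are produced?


The unit eta_X: X -> U(F(X)) of the Free-Forgetful adjunction
maps each element of X to a generator of F(X). For X = S + T (disjoint
union in Set), |S + T| = |S| + |T|.
Total mappings = 12 + 10 = 22.

22


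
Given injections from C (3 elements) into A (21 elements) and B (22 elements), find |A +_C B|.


The pushout A +_C B identifies the images of C in A and B.
|A +_C B| = |A| + |B| - |C| (for injections).
= 21 + 22 - 3 = 40

40


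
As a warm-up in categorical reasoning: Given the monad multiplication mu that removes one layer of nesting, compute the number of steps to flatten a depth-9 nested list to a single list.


Each application of mu: T^2 -> T removes one layer of nesting.
Starting at depth 9 (i.e., T^9(X)), we need to reach T(X).
Number of mu applications = 9 - 1 = 8

8


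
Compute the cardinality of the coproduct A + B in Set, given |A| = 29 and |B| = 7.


In Set, the coproduct A + B is the disjoint union.
|A + B| = |A| + |B| = 29 + 7 = 36

36


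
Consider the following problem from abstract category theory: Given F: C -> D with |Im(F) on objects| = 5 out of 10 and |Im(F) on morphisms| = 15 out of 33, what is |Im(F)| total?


The image of F consists of distinct objects and distinct morphisms.
|Im(F)| on objects = 5
|Im(F)| on morphisms = 15
Total image cardinality = 5 + 15 = 20

20


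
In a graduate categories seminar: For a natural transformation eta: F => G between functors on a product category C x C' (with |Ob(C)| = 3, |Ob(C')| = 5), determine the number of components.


A natural transformation eta: F => G assigns one component morphism per
object of the domain category.
The domain is the product category C x C', so
|Ob(C x C')| = |Ob(C)| * |Ob(C')| = 3 * 5 = 15.
Therefore eta has 15 component morphisms.

15


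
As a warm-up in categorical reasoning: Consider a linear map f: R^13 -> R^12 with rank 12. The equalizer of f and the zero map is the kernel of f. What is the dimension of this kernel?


The equalizer of f and the zero map is ker(f).
By the rank-nullity theorem: dim(ker(f)) = dim(domain) - rank(f).
dim(ker(f)) = 13 - 12 = 1

1


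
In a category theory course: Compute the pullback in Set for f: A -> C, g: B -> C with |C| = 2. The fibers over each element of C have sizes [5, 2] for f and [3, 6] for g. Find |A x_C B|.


The pullback A x_C B consists of pairs (a, b) with f(a) = g(b).
For each element c in C, the fiber product has |f^-1(c)| * |g^-1(c)| elements.
Summing over C: 5 * 3 + 2 * 6
= 15 + 12 = 27

27


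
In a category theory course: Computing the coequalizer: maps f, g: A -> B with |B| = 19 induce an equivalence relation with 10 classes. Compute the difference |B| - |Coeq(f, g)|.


The coequalizer Coeq(f, g) = B / ~ has one element per equivalence class.
|B| = 19, |Coeq(f, g)| = 10.
|B| - |Coeq(f, g)| = 19 - 10 = 9.

9


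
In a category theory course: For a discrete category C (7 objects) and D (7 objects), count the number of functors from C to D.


A functor from a discrete category C to D is determined by
where each object maps. Each of the 7 objects of C can map
to any of the 7 objects of D independently.
Number of functors = 7^7 = 823543

823543


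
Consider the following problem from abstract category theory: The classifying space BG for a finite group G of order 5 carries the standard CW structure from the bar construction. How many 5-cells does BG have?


In the bar-construction CW model of BG, the n-cells are indexed by
n-tuples [g_1|...|g_n] of non-identity elements of G (degenerate
simplices with some g_i = e do not contribute cells), so there are
(|G| - 1)^n n-cells.
For dim = 5 with |G| = 5:
cells = (5 - 1)^5 = 4^5 = 1024

1024


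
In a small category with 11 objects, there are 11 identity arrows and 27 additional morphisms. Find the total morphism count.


Each object has an identity morphism, giving 11 identities.
Adding the 27 non-identity morphisms:
Total = 11 + 27 = 38

38


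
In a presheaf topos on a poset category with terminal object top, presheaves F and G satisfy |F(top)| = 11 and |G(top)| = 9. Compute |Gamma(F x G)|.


Global sections of a presheaf on a poset with terminal top satisfy
Gamma(H) ~ H(top). Presheaves admit pointwise products, so
(F x G)(top) = F(top) x G(top) (Cartesian product).
|Gamma(F x G)| = |F(top)| * |G(top)| = 11 * 9 = 99.

99


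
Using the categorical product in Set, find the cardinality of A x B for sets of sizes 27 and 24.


In Set, the product A x B is the Cartesian product.
By the universal property, |A x B| = |A| * |B|.
|A x B| = 27 * 24 = 648

648


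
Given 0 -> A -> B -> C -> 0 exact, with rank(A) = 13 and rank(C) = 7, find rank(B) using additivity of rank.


For a short exact sequence 0 -> A -> B -> C -> 0,
rank is additive: rank(B) = rank(A) + rank(C).
rank(B) = 13 + 7 = 20

20


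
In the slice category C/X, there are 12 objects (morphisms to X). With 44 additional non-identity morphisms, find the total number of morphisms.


In the slice category C/X, objects are morphisms to X.
Identity morphisms: 12 (one per object of C/X).
Non-identity morphisms: 44.
Total = 12 + 44 = 56

56


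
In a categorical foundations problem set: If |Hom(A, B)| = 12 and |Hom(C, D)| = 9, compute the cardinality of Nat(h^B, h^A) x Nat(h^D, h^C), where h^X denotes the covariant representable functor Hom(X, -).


By the Yoneda lemma, Nat(h^B, h^A) is isomorphic to Hom(A, B),
so |Nat(h^B, h^A)| = |Hom(A, B)| and |Nat(h^D, h^C)| = |Hom(C, D)|.
|Hom(A, B)| = 12, |Hom(C, D)| = 9.
|Nat(h^B, h^A) x Nat(h^D, h^C)| = 12 * 9 = 108

108


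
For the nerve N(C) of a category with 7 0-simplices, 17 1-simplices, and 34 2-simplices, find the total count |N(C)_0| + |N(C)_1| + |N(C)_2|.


The 2-skeleton of the nerve N(C) consists of simplices in dimensions 0, 1, 2:
  |N(C)_0| = 7 (objects)
  |N(C)_1| = 17 (morphisms)
  |N(C)_2| = 34 (composable pairs)
Total = 7 + 17 + 34 = 58

58


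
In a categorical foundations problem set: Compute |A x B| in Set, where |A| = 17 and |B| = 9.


In Set, the product A x B is the Cartesian product.
By the universal property, |A x B| = |A| * |B|.
|A x B| = 17 * 9 = 153

153


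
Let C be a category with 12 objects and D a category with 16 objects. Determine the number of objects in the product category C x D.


The product category C x D has objects that are pairs (c, d).
Number of pairs = |Ob(C)| * |Ob(D)| = 12 * 16 = 192

192


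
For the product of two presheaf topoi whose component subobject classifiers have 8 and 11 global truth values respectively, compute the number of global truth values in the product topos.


In a product of presheaf topoi E_1 x E_2, the subobject classifier
is Omega = Omega_1 x Omega_2 (componentwise), so
|Omega(top)| = |Omega_1(top_1)| * |Omega_2(top_2)|.
= 8 * 11 = 88.

88


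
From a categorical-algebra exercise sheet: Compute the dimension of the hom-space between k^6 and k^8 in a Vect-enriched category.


In Vect-enriched categories, Hom(k^n, k^m) is the space of m x n matrices.
dim(Hom(k^6, k^8)) = 8 * 6 = 48

48


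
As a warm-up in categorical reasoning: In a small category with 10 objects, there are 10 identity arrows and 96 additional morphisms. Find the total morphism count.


Each object has an identity morphism, giving 10 identities.
Adding the 96 non-identity morphisms:
Total = 10 + 96 = 106

106


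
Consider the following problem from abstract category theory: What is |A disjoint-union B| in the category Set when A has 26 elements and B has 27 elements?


In Set, the coproduct A + B is the disjoint union.
|A + B| = |A| + |B| = 26 + 27 = 53

53


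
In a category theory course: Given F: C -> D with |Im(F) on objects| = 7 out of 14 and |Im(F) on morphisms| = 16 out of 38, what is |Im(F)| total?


The image of F consists of distinct objects and distinct morphisms.
|Im(F)| on objects = 7
|Im(F)| on morphisms = 16
Total image cardinality = 7 + 16 = 23

23


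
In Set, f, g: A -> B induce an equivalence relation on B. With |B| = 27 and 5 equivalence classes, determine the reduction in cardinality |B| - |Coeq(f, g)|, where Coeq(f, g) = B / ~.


The coequalizer Coeq(f, g) = B / ~ has one element per equivalence class.
|B| = 27, |Coeq(f, g)| = 5.
|B| - |Coeq(f, g)| = 27 - 5 = 22.

22


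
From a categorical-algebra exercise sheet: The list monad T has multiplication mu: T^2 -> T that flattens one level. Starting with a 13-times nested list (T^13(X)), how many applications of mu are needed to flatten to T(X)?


Each application of mu: T^2 -> T removes one layer of nesting.
Starting at depth 13 (i.e., T^13(X)), we need to reach T(X).
Number of mu applications = 13 - 1 = 12

12


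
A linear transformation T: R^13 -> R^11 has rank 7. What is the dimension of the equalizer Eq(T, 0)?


The equalizer of f and the zero map is ker(f).
By the rank-nullity theorem: dim(ker(f)) = dim(domain) - rank(f).
dim(ker(f)) = 13 - 7 = 6

6


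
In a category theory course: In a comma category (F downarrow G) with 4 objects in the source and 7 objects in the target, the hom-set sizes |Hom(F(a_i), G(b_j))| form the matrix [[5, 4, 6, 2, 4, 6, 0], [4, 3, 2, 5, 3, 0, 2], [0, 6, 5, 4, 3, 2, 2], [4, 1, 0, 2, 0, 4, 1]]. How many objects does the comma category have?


Objects of (F downarrow G) are triples (a, b, h: F(a)->G(b)).
The count equals the sum of all entries in the hom-matrix.
sum(row 0) = 27
sum(row 1) = 19
sum(row 2) = 22
sum(row 3) = 12
Grand total = 80

80


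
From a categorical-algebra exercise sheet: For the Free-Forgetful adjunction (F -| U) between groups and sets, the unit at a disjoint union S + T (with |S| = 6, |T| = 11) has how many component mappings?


The unit eta_X: X -> U(F(X)) of the Free-Forgetful adjunction
maps each element of X to a generator of F(X). For X = S + T (disjoint
union in Set), |S + T| = |S| + |T|.
Total mappings = 6 + 11 = 17.

17


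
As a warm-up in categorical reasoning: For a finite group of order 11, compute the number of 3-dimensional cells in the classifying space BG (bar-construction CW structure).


In the bar-construction CW model of BG, the n-cells are indexed by
n-tuples [g_1|...|g_n] of non-identity elements of G (degenerate
simplices with some g_i = e do not contribute cells), so there are
(|G| - 1)^n n-cells.
For dim = 3 with |G| = 11:
cells = (11 - 1)^3 = 10^3 = 1000

1000


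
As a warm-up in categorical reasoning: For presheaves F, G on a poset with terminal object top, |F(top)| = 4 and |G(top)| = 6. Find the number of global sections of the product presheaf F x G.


Global sections of a presheaf on a poset with terminal top satisfy
Gamma(H) ~ H(top). Presheaves admit pointwise products, so
(F x G)(top) = F(top) x G(top) (Cartesian product).
|Gamma(F x G)| = |F(top)| * |G(top)| = 4 * 6 = 24.

24


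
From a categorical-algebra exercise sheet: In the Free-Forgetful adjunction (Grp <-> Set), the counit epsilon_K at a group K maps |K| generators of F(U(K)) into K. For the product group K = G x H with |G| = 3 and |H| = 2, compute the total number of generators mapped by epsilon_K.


The counit epsilon_K: F(U(K)) -> K of the Free-Forgetful adjunction
maps |K| generators of F(U(K)) into K. For K = G x H (the product group),
|G x H| = |G| * |H|.
Total generators mapped = 3 * 2 = 6.

6


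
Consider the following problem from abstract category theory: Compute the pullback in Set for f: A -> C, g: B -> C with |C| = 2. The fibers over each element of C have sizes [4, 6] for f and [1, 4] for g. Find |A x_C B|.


The pullback A x_C B consists of pairs (a, b) with f(a) = g(b).
For each element c in C, the fiber product has |f^-1(c)| * |g^-1(c)| elements.
Summing over C: 4 * 1 + 6 * 4
= 4 + 24 = 28

28


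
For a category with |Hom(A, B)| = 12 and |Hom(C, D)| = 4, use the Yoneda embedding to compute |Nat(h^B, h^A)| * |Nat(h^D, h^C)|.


By the Yoneda lemma, Nat(h^B, h^A) is isomorphic to Hom(A, B),
so |Nat(h^B, h^A)| = |Hom(A, B)| and |Nat(h^D, h^C)| = |Hom(C, D)|.
|Hom(A, B)| = 12, |Hom(C, D)| = 4.
|Nat(h^B, h^A) x Nat(h^D, h^C)| = 12 * 4 = 48

48


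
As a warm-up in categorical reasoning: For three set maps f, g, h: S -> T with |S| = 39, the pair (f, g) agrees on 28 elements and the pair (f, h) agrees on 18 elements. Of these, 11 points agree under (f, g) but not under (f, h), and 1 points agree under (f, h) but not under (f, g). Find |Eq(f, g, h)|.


Eq(f, g, h) is the triple-agreement set: points in S where all three
maps take the same value. Using inclusion-exclusion on the pairwise data:
Pair (f, g) agrees on 28 points; pair (f, h) on 18 points.
Points agreeing under (f, g) but not (f, h) = 11; under (f, h) but not (f, g) = 1.
Triple-agreement = agreement-in-(f, g) minus points that agree under (f, g) but not (f, h):
|Eq(f, g, h)| = 28 - 11 = 17
(cross-check via (f, h): 18 - 1 = 17.)

17


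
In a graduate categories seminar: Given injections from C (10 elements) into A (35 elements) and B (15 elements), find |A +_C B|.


The pushout A +_C B identifies the images of C in A and B.
|A +_C B| = |A| + |B| - |C| (for injections).
= 35 + 15 - 10 = 40

40


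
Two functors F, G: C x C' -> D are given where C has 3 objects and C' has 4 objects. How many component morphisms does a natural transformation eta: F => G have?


A natural transformation eta: F => G assigns one component morphism per
object of the domain category.
The domain is the product category C x C', so
|Ob(C x C')| = |Ob(C)| * |Ob(C')| = 3 * 4 = 12.
Therefore eta has 12 component morphisms.

12


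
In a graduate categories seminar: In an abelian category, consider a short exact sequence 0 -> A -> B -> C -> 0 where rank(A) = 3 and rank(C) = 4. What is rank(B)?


For a short exact sequence 0 -> A -> B -> C -> 0,
rank is additive: rank(B) = rank(A) + rank(C).
rank(B) = 3 + 4 = 7

7


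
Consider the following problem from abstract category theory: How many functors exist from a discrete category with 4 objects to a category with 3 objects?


A functor from a discrete category C to D is determined by
where each object maps. Each of the 4 objects of C can map
to any of the 3 objects of D independently.
Number of functors = 3^4 = 81

81


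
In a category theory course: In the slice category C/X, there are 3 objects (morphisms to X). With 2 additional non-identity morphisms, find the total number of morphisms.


In the slice category C/X, objects are morphisms to X.
Identity morphisms: 3 (one per object of C/X).
Non-identity morphisms: 2.
Total = 3 + 2 = 5

5


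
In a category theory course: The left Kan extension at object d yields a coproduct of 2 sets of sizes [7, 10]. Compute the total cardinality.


Pointwise, the left Kan extension (Lan_F H)(d) is the colimit, indexed
by the comma category (F downarrow d), of H composed with the
projection (F downarrow d) -> C. Here that colimit is given
as a coproduct (disjoint union) of sets, so its cardinality is the
sum of the sizes of the summands.
Coproduct of sets with sizes: 7 + 10
= 17

17


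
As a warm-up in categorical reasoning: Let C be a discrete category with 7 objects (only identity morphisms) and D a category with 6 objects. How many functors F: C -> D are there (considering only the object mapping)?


A functor from a discrete category C to D is determined by
where each object maps. Each of the 7 objects of C can map
to any of the 6 objects of D independently.
Number of functors = 6^7 = 279936

279936


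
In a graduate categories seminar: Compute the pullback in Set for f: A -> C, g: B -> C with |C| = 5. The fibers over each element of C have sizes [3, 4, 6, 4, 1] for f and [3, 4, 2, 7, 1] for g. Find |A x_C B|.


The pullback A x_C B consists of pairs (a, b) with f(a) = g(b).
For each element c in C, the fiber product has |f^-1(c)| * |g^-1(c)| elements.
Summing over C: 3 * 3 + 4 * 4 + 6 * 2 + 4 * 7 + 1 * 1
= 9 + 16 + 12 + 28 + 1 = 66

66


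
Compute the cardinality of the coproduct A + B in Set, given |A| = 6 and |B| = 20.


In Set, the coproduct A + B is the disjoint union.
|A + B| = |A| + |B| = 6 + 20 = 26

26


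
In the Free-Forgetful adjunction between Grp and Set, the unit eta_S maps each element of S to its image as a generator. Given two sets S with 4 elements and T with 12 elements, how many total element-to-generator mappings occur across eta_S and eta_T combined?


The unit eta_X: X -> U(F(X)) of the Free-Forgetful adjunction
maps each element of X to a generator of F(X). For X = S + T (disjoint
union in Set), |S + T| = |S| + |T|.
Total mappings = 4 + 12 = 16.

16


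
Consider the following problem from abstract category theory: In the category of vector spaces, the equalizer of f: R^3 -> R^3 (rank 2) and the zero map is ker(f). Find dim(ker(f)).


The equalizer of f and the zero map is ker(f).
By the rank-nullity theorem: dim(ker(f)) = dim(domain) - rank(f).
dim(ker(f)) = 3 - 2 = 1

1


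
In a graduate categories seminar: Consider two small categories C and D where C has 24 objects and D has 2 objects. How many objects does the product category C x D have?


The product category C x D has objects that are pairs (c, d).
Number of pairs = |Ob(C)| * |Ob(D)| = 24 * 2 = 48

48


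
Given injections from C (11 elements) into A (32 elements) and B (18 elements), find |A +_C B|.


The pushout A +_C B identifies the images of C in A and B.
|A +_C B| = |A| + |B| - |C| (for injections).
= 32 + 18 - 11 = 39

39


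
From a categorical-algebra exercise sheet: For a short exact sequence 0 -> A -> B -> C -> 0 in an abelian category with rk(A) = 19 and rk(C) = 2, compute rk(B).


For a short exact sequence 0 -> A -> B -> C -> 0,
rank is additive: rank(B) = rank(A) + rank(C).
rank(B) = 19 + 2 = 21

21


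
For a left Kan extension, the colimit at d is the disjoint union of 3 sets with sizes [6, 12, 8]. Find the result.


Pointwise, the left Kan extension (Lan_F H)(d) is the colimit, indexed
by the comma category (F downarrow d), of H composed with the
projection (F downarrow d) -> C. Here that colimit is given
as a coproduct (disjoint union) of sets, so its cardinality is the
sum of the sizes of the summands.
Coproduct of sets with sizes: 6 + 12 + 8
= 26

26


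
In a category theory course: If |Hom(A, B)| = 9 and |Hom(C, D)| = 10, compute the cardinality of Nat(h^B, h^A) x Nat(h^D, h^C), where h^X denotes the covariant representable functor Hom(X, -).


By the Yoneda lemma, Nat(h^B, h^A) is isomorphic to Hom(A, B),
so |Nat(h^B, h^A)| = |Hom(A, B)| and |Nat(h^D, h^C)| = |Hom(C, D)|.
|Hom(A, B)| = 9, |Hom(C, D)| = 10.
|Nat(h^B, h^A) x Nat(h^D, h^C)| = 9 * 10 = 90

90


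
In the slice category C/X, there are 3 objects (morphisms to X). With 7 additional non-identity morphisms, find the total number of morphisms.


In the slice category C/X, objects are morphisms to X.
Identity morphisms: 3 (one per object of C/X).
Non-identity morphisms: 7.
Total = 3 + 7 = 10

10


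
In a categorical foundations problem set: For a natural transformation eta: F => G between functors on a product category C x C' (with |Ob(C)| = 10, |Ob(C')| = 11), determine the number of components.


A natural transformation eta: F => G assigns one component morphism per
object of the domain category.
The domain is the product category C x C', so
|Ob(C x C')| = |Ob(C)| * |Ob(C')| = 10 * 11 = 110.
Therefore eta has 110 component morphisms.

110


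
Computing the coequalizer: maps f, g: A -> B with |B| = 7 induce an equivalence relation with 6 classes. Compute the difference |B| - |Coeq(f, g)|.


The coequalizer Coeq(f, g) = B / ~ has one element per equivalence class.
|B| = 7, |Coeq(f, g)| = 6.
|B| - |Coeq(f, g)| = 7 - 6 = 1.

1


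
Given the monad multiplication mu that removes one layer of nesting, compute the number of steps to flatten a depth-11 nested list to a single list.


Each application of mu: T^2 -> T removes one layer of nesting.
Starting at depth 11 (i.e., T^11(X)), we need to reach T(X).
Number of mu applications = 11 - 1 = 10

10


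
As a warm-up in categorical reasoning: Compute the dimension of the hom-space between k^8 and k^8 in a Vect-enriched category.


In Vect-enriched categories, Hom(k^n, k^m) is the space of m x n matrices.
dim(Hom(k^8, k^8)) = 8 * 8 = 64

64


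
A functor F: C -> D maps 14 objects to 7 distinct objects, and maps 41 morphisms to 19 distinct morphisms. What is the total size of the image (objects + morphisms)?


The image of F consists of distinct objects and distinct morphisms.
|Im(F)| on objects = 7
|Im(F)| on morphisms = 19
Total image cardinality = 7 + 19 = 26

26
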